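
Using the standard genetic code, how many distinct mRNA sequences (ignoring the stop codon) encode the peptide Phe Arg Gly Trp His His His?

384

Phe: 2 codons.
Arg: 6 codons.
Gly: 4 codons.
Trp: 1 codon.
His: 2 codons.
His: 2 codons.
His: 2 codons.
2 × 6 × 4 × 1 × 2 × 2 × 2 = 384.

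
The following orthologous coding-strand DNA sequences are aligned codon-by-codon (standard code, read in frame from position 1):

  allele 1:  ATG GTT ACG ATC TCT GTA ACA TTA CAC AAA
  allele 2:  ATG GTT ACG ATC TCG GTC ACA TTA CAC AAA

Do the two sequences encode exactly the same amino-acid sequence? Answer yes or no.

Codon 1: ATG Met / ATG Met — identical.
Codon 2: GTT Val / GTT Val — identical.
Codon 3: ACG Thr / ACG Thr — identical.
Codon 4: ATC Ile / ATC Ile — identical.
Codon 5: TCT Ser / TCG Ser — synonymous.
Codon 6: GTA Val / GTC Val — synonymous.
Codon 7: ACA Thr / ACA Thr — identical.
Codon 8: TTA Leu / TTA Leu — identical.
Codon 9: CAC His / CAC His — identical.
Codon 10: AAA Lys / AAA Lys — identical.
Nonsynonymous differences: 0 → same protein.

yes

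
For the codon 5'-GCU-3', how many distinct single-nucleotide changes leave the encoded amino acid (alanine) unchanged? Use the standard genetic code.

3

Position 1: none → 0 synonymous.
Position 2: none → 0 synonymous.
Position 3: GCC, GCA, GCG → 3 synonymous.
Total: 0 + 0 + 3 = 3.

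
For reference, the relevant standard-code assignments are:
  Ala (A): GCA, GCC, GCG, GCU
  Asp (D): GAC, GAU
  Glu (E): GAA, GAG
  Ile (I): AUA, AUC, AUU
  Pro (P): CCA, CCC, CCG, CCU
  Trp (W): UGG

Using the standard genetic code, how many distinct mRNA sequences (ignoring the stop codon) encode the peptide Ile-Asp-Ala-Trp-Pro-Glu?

Ile: 3 codons.
Asp: 2 codons.
Ala: 4 codons.
Trp: 1 codon.
Pro: 4 codons.
Glu: 2 codons.
3 × 2 × 4 × 1 × 4 × 2 = 192.

192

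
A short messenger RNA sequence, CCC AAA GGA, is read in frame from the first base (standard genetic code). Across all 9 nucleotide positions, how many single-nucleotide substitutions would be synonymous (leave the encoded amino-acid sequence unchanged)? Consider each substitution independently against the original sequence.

Codon 1 (CCC, Pro): 3 synonymous substitutions.
Codon 2 (AAA, Lys): 1 synonymous substitution.
Codon 3 (GGA, Gly): 3 synonymous substitutions.
Total: 3 + 1 + 3 = 7.

7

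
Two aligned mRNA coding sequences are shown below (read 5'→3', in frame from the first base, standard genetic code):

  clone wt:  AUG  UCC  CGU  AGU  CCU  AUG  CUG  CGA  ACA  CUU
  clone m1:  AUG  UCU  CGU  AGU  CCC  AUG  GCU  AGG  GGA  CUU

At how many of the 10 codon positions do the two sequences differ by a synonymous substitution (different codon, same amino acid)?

Codon 1: AUG Met / AUG Met — identical.
Codon 2: UCC Ser / UCU Ser — synonymous.
Codon 3: CGU Arg / CGU Arg — identical.
Codon 4: AGU Ser / AGU Ser — identical.
Codon 5: CCU Pro / CCC Pro — synonymous.
Codon 6: AUG Met / AUG Met — identical.
Codon 7: CUG Leu / GCU Ala — nonsynonymous.
Codon 8: CGA Arg / AGG Arg — synonymous.
Codon 9: ACA Thr / GGA Gly — nonsynonymous.
Codon 10: CUU Leu / CUU Leu — identical.
Synonymous differences: 3.

3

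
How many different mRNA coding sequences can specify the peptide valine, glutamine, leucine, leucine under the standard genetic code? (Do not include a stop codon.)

288

Val: 4 codons.
Gln: 2 codons.
Leu: 6 codons.
Leu: 6 codons.
4 × 2 × 6 × 6 = 288.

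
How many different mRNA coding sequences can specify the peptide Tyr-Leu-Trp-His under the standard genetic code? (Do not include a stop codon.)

Tyr: 2 codons.
Leu: 6 codons.
Trp: 1 codon.
His: 2 codons.
2 × 6 × 1 × 2 = 24.

24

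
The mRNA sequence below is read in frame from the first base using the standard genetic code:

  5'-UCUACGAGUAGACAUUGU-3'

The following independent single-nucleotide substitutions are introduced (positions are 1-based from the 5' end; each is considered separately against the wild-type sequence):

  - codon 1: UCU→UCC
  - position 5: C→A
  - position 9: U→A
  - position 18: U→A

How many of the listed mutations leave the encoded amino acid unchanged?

Codon 1: UCU (Ser) → UCC (Ser) — synonymous.
Codon 2: ACG (Thr) → AAG (Lys) — missense.
Codon 3: AGU (Ser) → AGA (Arg) — missense.
Codon 6: UGU (Cys) → UGA (Stop) — nonsense.
Synonymous: 1 of 4.

1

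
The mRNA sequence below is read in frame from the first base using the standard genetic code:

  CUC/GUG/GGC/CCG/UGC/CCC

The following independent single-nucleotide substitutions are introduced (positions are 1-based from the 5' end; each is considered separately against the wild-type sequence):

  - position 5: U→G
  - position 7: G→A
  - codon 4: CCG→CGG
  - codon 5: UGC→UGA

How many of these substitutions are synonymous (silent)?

0

Codon 2: GUG (Val) → GGG (Gly) — missense.
Codon 3: GGC (Gly) → AGC (Ser) — missense.
Codon 4: CCG (Pro) → CGG (Arg) — missense.
Codon 5: UGC (Cys) → UGA (Stop) — nonsense.
Synonymous: 0 of 4.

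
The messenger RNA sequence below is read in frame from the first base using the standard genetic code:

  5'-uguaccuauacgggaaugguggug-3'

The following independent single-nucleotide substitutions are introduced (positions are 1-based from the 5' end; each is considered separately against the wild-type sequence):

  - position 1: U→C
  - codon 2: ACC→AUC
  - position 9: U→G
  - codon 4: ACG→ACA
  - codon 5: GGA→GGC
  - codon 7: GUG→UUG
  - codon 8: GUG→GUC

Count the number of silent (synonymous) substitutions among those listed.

Codon 1: UGU (Cys) → CGU (Arg) — missense.
Codon 2: ACC (Thr) → AUC (Ile) — missense.
Codon 3: UAU (Tyr) → UAG (Stop) — nonsense.
Codon 4: ACG (Thr) → ACA (Thr) — synonymous.
Codon 5: GGA (Gly) → GGC (Gly) — synonymous.
Codon 7: GUG (Val) → UUG (Leu) — missense.
Codon 8: GUG (Val) → GUC (Val) — synonymous.
Synonymous: 3 of 7.

3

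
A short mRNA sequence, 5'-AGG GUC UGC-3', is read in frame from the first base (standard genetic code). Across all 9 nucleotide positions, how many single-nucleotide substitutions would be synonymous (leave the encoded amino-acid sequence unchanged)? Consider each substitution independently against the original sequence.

Codon 1 (AGG, Arg): 2 synonymous substitutions.
Codon 2 (GUC, Val): 3 synonymous substitutions.
Codon 3 (UGC, Cys): 1 synonymous substitution.
Total: 2 + 3 + 1 = 6.

6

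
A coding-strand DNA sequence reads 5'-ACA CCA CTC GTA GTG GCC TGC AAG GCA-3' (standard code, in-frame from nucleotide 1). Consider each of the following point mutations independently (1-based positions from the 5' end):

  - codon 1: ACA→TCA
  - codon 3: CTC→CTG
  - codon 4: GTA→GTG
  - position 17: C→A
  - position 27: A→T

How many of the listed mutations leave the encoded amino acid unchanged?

Codon 1: ACA (Thr) → TCA (Ser) — missense.
Codon 3: CTC (Leu) → CTG (Leu) — synonymous.
Codon 4: GTA (Val) → GTG (Val) — synonymous.
Codon 6: GCC (Ala) → GAC (Asp) — missense.
Codon 9: GCA (Ala) → GCT (Ala) — synonymous.
Synonymous: 3 of 5.

3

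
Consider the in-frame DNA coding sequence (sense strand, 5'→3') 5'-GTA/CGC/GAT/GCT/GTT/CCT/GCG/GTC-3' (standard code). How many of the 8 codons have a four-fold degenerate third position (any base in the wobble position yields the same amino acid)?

Codon 1 GTA (Val): third position 4-fold.
Codon 2 CGC (Arg): third position 4-fold.
Codon 3 GAT (Asp): third position 2-fold.
Codon 4 GCT (Ala): third position 4-fold.
Codon 5 GTT (Val): third position 4-fold.
Codon 6 CCT (Pro): third position 4-fold.
Codon 7 GCG (Ala): third position 4-fold.
Codon 8 GTC (Val): third position 4-fold.
Four-fold degenerate third positions: 7.

7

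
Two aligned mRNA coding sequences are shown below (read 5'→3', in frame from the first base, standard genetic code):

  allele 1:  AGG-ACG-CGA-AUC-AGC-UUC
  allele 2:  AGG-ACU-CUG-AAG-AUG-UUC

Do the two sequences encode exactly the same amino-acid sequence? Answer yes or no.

Codon 1: AGG Arg / AGG Arg — identical.
Codon 2: ACG Thr / ACU Thr — synonymous.
Codon 3: CGA Arg / CUG Leu — nonsynonymous.
Codon 4: AUC Ile / AAG Lys — nonsynonymous.
Codon 5: AGC Ser / AUG Met — nonsynonymous.
Codon 6: UUC Phe / UUC Phe — identical.
Nonsynonymous differences: 3 → different protein.

no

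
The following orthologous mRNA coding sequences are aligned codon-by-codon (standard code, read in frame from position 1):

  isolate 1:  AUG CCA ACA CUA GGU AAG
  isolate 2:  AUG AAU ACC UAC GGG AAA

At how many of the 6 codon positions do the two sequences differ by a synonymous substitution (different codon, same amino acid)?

3

Codon 1: AUG Met / AUG Met — identical.
Codon 2: CCA Pro / AAU Asn — nonsynonymous.
Codon 3: ACA Thr / ACC Thr — synonymous.
Codon 4: CUA Leu / UAC Tyr — nonsynonymous.
Codon 5: GGU Gly / GGG Gly — synonymous.
Codon 6: AAG Lys / AAA Lys — synonymous.
Synonymous differences: 3.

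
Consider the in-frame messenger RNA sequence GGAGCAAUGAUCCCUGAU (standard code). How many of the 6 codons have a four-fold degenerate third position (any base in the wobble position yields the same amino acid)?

Codon 1 GGA (Gly): third position 4-fold.
Codon 2 GCA (Ala): third position 4-fold.
Codon 3 AUG (Met): third position 1-fold.
Codon 4 AUC (Ile): third position 3-fold.
Codon 5 CCU (Pro): third position 4-fold.
Codon 6 GAU (Asp): third position 2-fold.
Four-fold degenerate third positions: 3.

3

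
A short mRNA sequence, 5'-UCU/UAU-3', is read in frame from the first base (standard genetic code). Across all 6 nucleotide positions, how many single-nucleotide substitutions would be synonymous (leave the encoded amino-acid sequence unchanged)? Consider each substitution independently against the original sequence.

Codon 1 (UCU, Ser): 3 synonymous substitutions.
Codon 2 (UAU, Tyr): 1 synonymous substitution.
Total: 3 + 1 = 4.

4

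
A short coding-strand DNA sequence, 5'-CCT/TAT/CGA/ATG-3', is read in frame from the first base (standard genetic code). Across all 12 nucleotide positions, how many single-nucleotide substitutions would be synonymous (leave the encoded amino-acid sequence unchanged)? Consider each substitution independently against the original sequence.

Codon 1 (CCT, Pro): 3 synonymous substitutions.
Codon 2 (TAT, Tyr): 1 synonymous substitution.
Codon 3 (CGA, Arg): 4 synonymous substitutions.
Codon 4 (ATG, Met): 0 synonymous substitutions.
Total: 3 + 1 + 4 + 0 = 8.

8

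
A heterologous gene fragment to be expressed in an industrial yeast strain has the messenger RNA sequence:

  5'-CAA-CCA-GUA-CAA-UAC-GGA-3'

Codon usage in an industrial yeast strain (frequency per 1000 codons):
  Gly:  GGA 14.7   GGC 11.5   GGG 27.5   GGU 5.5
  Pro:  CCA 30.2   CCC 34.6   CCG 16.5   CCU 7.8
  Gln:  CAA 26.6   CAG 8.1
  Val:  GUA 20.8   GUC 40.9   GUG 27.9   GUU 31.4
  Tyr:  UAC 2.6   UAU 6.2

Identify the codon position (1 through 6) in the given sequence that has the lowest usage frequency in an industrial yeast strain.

5

Codon 1 CAA (Gln): 26.6 per 1000.
Codon 2 CCA (Pro): 30.2 per 1000.
Codon 3 GUA (Val): 20.8 per 1000.
Codon 4 CAA (Gln): 26.6 per 1000.
Codon 5 UAC (Tyr): 2.6 per 1000.
Codon 6 GGA (Gly): 14.7 per 1000.
Lowest frequency is 2.6 at codon 5.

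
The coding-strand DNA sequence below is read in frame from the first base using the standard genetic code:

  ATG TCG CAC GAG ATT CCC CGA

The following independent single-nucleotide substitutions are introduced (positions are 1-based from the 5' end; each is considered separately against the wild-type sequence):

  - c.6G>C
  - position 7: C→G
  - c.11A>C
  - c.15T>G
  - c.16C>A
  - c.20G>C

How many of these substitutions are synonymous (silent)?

Codon 2: TCG (Ser) → TCC (Ser) — synonymous.
Codon 3: CAC (His) → GAC (Asp) — missense.
Codon 4: GAG (Glu) → GCG (Ala) — missense.
Codon 5: ATT (Ile) → ATG (Met) — missense.
Codon 6: CCC (Pro) → ACC (Thr) — missense.
Codon 7: CGA (Arg) → CCA (Pro) — missense.
Synonymous: 1 of 6.

1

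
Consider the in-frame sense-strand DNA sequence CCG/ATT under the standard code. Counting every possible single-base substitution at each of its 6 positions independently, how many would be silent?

Codon 1 (CCG, Pro): 3 synonymous substitutions.
Codon 2 (ATT, Ile): 2 synonymous substitutions.
Total: 3 + 2 = 5.

5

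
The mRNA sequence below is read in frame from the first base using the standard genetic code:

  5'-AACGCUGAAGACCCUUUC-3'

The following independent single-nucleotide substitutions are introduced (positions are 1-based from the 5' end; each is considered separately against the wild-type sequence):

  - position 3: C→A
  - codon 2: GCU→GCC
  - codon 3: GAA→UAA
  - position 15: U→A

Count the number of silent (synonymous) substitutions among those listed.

2

Codon 1: AAC (Asn) → AAA (Lys) — missense.
Codon 2: GCU (Ala) → GCC (Ala) — synonymous.
Codon 3: GAA (Glu) → UAA (Stop) — nonsense.
Codon 5: CCU (Pro) → CCA (Pro) — synonymous.
Synonymous: 2 of 4.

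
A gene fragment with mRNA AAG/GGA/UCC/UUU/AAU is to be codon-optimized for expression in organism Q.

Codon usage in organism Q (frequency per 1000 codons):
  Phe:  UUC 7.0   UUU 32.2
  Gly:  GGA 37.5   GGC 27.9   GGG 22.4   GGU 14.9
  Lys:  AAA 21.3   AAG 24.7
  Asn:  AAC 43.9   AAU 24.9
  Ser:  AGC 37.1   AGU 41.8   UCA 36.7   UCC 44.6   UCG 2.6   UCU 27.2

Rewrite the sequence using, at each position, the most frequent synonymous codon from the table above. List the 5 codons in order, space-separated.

Codon 1 (Lys): best is AAG at 24.7.
Codon 2 (Gly): best is GGA at 37.5.
Codon 3 (Ser): best is UCC at 44.6.
Codon 4 (Phe): best is UUU at 32.2.
Codon 5 (Asn): best is AAC at 43.9.

AAG GGA UCC UUU AAC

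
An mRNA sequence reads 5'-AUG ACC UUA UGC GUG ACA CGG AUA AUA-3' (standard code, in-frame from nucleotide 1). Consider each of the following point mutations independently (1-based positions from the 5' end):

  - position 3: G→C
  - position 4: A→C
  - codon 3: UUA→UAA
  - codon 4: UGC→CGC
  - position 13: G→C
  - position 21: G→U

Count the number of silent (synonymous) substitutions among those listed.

1

Codon 1: AUG (Met) → AUC (Ile) — missense.
Codon 2: ACC (Thr) → CCC (Pro) — missense.
Codon 3: UUA (Leu) → UAA (Stop) — nonsense.
Codon 4: UGC (Cys) → CGC (Arg) — missense.
Codon 5: GUG (Val) → CUG (Leu) — missense.
Codon 7: CGG (Arg) → CGU (Arg) — synonymous.
Synonymous: 1 of 6.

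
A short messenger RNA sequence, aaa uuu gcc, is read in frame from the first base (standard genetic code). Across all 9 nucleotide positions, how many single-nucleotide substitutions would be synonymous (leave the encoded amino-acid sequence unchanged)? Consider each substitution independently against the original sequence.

5

Codon 1 (AAA, Lys): 1 synonymous substitution.
Codon 2 (UUU, Phe): 1 synonymous substitution.
Codon 3 (GCC, Ala): 3 synonymous substitutions.
Total: 1 + 1 + 3 = 5.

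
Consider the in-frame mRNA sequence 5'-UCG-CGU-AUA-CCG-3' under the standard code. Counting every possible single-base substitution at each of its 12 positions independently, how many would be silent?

Codon 1 (UCG, Ser): 3 synonymous substitutions.
Codon 2 (CGU, Arg): 3 synonymous substitutions.
Codon 3 (AUA, Ile): 2 synonymous substitutions.
Codon 4 (CCG, Pro): 3 synonymous substitutions.
Total: 3 + 3 + 2 + 3 = 11.

11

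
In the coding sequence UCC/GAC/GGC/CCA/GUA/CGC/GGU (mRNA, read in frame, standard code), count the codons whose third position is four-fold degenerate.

6

Codon 1 UCC (Ser): third position 4-fold.
Codon 2 GAC (Asp): third position 2-fold.
Codon 3 GGC (Gly): third position 4-fold.
Codon 4 CCA (Pro): third position 4-fold.
Codon 5 GUA (Val): third position 4-fold.
Codon 6 CGC (Arg): third position 4-fold.
Codon 7 GGU (Gly): third position 4-fold.
Four-fold degenerate third positions: 6.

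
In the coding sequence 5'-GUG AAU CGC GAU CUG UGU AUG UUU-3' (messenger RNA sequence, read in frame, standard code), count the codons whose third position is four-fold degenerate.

3

Codon 1 GUG (Val): third position 4-fold.
Codon 2 AAU (Asn): third position 2-fold.
Codon 3 CGC (Arg): third position 4-fold.
Codon 4 GAU (Asp): third position 2-fold.
Codon 5 CUG (Leu): third position 4-fold.
Codon 6 UGU (Cys): third position 2-fold.
Codon 7 AUG (Met): third position 1-fold.
Codon 8 UUU (Phe): third position 2-fold.
Four-fold degenerate third positions: 3.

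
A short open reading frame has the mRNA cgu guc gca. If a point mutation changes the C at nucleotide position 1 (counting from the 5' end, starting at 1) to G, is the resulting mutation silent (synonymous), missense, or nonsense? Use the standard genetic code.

missense

Position 1 falls in codon 1: CGU → Arg.
After the substitution the codon is GGU → Gly.
Arg ≠ Gly, so this is a missense mutation.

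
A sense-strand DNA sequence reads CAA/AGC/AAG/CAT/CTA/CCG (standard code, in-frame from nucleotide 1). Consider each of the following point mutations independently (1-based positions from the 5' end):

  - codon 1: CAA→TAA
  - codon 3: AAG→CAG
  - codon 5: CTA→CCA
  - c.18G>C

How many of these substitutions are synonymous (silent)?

Codon 1: CAA (Gln) → TAA (Stop) — nonsense.
Codon 3: AAG (Lys) → CAG (Gln) — missense.
Codon 5: CTA (Leu) → CCA (Pro) — missense.
Codon 6: CCG (Pro) → CCC (Pro) — synonymous.
Synonymous: 1 of 4.

1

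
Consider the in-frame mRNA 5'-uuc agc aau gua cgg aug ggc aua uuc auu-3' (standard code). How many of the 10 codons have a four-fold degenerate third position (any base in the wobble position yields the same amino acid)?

Codon 1 UUC (Phe): third position 2-fold.
Codon 2 AGC (Ser): third position 2-fold.
Codon 3 AAU (Asn): third position 2-fold.
Codon 4 GUA (Val): third position 4-fold.
Codon 5 CGG (Arg): third position 4-fold.
Codon 6 AUG (Met): third position 1-fold.
Codon 7 GGC (Gly): third position 4-fold.
Codon 8 AUA (Ile): third position 3-fold.
Codon 9 UUC (Phe): third position 2-fold.
Codon 10 AUU (Ile): third position 3-fold.
Four-fold degenerate third positions: 3.

3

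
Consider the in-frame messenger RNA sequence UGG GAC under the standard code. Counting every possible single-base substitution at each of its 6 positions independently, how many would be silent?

1

Codon 1 (UGG, Trp): 0 synonymous substitutions.
Codon 2 (GAC, Asp): 1 synonymous substitution.
Total: 0 + 1 = 1.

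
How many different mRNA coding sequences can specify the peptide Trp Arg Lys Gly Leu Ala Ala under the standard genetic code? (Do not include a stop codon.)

4608

Trp: 1 codon.
Arg: 6 codons.
Lys: 2 codons.
Gly: 4 codons.
Leu: 6 codons.
Ala: 4 codons.
Ala: 4 codons.
1 × 6 × 2 × 4 × 6 × 4 × 4 = 4608.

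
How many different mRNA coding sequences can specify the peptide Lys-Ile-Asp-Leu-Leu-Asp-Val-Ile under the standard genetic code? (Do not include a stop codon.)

10368

Lys: 2 codons.
Ile: 3 codons.
Asp: 2 codons.
Leu: 6 codons.
Leu: 6 codons.
Asp: 2 codons.
Val: 4 codons.
Ile: 3 codons.
2 × 3 × 2 × 6 × 6 × 2 × 4 × 3 = 10368.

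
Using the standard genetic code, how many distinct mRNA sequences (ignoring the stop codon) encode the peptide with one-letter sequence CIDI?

Cys: 2 codons.
Ile: 3 codons.
Asp: 2 codons.
Ile: 3 codons.
2 × 3 × 2 × 3 = 36.

36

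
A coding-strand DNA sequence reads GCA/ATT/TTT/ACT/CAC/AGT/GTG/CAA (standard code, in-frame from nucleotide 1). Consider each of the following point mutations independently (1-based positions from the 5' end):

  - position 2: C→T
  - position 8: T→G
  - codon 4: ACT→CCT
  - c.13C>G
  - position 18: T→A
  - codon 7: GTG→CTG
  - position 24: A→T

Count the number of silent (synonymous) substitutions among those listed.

0

Codon 1: GCA (Ala) → GTA (Val) — missense.
Codon 3: TTT (Phe) → TGT (Cys) — missense.
Codon 4: ACT (Thr) → CCT (Pro) — missense.
Codon 5: CAC (His) → GAC (Asp) — missense.
Codon 6: AGT (Ser) → AGA (Arg) — missense.
Codon 7: GTG (Val) → CTG (Leu) — missense.
Codon 8: CAA (Gln) → CAT (His) — missense.
Synonymous: 0 of 7.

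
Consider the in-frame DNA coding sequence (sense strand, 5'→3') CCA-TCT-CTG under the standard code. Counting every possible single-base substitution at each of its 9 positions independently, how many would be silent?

10

Codon 1 (CCA, Pro): 3 synonymous substitutions.
Codon 2 (TCT, Ser): 3 synonymous substitutions.
Codon 3 (CTG, Leu): 4 synonymous substitutions.
Total: 3 + 3 + 4 = 10.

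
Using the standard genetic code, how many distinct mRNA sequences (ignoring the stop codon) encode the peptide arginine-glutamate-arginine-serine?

432

Arg: 6 codons.
Glu: 2 codons.
Arg: 6 codons.
Ser: 6 codons.
6 × 2 × 6 × 6 = 432.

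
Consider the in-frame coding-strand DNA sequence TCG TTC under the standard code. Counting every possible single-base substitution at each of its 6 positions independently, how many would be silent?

Codon 1 (TCG, Ser): 3 synonymous substitutions.
Codon 2 (TTC, Phe): 1 synonymous substitution.
Total: 3 + 1 = 4.

4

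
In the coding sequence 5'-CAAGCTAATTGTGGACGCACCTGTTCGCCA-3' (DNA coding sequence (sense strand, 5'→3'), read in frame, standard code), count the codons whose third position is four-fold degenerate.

6

Codon 1 CAA (Gln): third position 2-fold.
Codon 2 GCT (Ala): third position 4-fold.
Codon 3 AAT (Asn): third position 2-fold.
Codon 4 TGT (Cys): third position 2-fold.
Codon 5 GGA (Gly): third position 4-fold.
Codon 6 CGC (Arg): third position 4-fold.
Codon 7 ACC (Thr): third position 4-fold.
Codon 8 TGT (Cys): third position 2-fold.
Codon 9 TCG (Ser): third position 4-fold.
Codon 10 CCA (Pro): third position 4-fold.
Four-fold degenerate third positions: 6.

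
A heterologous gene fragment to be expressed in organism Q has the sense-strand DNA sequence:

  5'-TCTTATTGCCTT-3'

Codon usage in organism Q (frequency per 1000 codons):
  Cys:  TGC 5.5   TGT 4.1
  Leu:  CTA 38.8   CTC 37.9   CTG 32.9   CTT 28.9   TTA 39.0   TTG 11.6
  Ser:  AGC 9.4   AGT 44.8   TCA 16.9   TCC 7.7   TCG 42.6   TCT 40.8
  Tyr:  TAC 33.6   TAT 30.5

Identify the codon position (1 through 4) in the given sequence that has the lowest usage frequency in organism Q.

3

Codon 1 TCT (Ser): 40.8 per 1000.
Codon 2 TAT (Tyr): 30.5 per 1000.
Codon 3 TGC (Cys): 5.5 per 1000.
Codon 4 CTT (Leu): 28.9 per 1000.
Lowest frequency is 5.5 at codon 3.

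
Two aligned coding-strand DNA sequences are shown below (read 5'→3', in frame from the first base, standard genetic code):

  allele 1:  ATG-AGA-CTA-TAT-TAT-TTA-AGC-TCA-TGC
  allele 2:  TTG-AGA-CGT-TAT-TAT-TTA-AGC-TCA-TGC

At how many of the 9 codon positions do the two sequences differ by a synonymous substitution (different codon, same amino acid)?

0

Codon 1: ATG Met / TTG Leu — nonsynonymous.
Codon 2: AGA Arg / AGA Arg — identical.
Codon 3: CTA Leu / CGT Arg — nonsynonymous.
Codon 4: TAT Tyr / TAT Tyr — identical.
Codon 5: TAT Tyr / TAT Tyr — identical.
Codon 6: TTA Leu / TTA Leu — identical.
Codon 7: AGC Ser / AGC Ser — identical.
Codon 8: TCA Ser / TCA Ser — identical.
Codon 9: TGC Cys / TGC Cys — identical.
Synonymous differences: 0.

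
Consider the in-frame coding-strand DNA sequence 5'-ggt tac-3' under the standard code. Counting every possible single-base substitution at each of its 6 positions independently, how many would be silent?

Codon 1 (GGT, Gly): 3 synonymous substitutions.
Codon 2 (TAC, Tyr): 1 synonymous substitution.
Total: 3 + 1 = 4.

4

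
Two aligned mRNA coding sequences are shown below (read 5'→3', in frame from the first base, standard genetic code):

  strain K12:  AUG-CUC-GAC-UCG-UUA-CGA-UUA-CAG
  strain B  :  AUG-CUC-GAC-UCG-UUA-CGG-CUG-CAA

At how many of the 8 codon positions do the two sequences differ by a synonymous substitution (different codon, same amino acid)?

3

Codon 1: AUG Met / AUG Met — identical.
Codon 2: CUC Leu / CUC Leu — identical.
Codon 3: GAC Asp / GAC Asp — identical.
Codon 4: UCG Ser / UCG Ser — identical.
Codon 5: UUA Leu / UUA Leu — identical.
Codon 6: CGA Arg / CGG Arg — synonymous.
Codon 7: UUA Leu / CUG Leu — synonymous.
Codon 8: CAG Gln / CAA Gln — synonymous.
Synonymous differences: 3.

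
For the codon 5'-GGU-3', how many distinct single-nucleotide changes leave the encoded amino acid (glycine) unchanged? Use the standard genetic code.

Position 1: none → 0 synonymous.
Position 2: none → 0 synonymous.
Position 3: GGC, GGA, GGG → 3 synonymous.
Total: 0 + 0 + 3 = 3.

3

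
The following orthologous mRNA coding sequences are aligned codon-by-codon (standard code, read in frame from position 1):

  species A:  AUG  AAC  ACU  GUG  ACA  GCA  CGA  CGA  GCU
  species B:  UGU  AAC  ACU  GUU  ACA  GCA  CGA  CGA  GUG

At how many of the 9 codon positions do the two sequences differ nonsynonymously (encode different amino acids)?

Codon 1: AUG Met / UGU Cys — nonsynonymous.
Codon 2: AAC Asn / AAC Asn — identical.
Codon 3: ACU Thr / ACU Thr — identical.
Codon 4: GUG Val / GUU Val — synonymous.
Codon 5: ACA Thr / ACA Thr — identical.
Codon 6: GCA Ala / GCA Ala — identical.
Codon 7: CGA Arg / CGA Arg — identical.
Codon 8: CGA Arg / CGA Arg — identical.
Codon 9: GCU Ala / GUG Val — nonsynonymous.
Nonsynonymous differences: 2.

2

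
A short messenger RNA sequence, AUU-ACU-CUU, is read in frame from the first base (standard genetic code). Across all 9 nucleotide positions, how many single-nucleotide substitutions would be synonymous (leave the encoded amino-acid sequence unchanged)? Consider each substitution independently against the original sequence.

Codon 1 (AUU, Ile): 2 synonymous substitutions.
Codon 2 (ACU, Thr): 3 synonymous substitutions.
Codon 3 (CUU, Leu): 3 synonymous substitutions.
Total: 2 + 3 + 3 = 8.

8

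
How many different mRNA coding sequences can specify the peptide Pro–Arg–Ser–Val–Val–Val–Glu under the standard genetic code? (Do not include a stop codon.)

Pro: 4 codons.
Arg: 6 codons.
Ser: 6 codons.
Val: 4 codons.
Val: 4 codons.
Val: 4 codons.
Glu: 2 codons.
4 × 6 × 6 × 4 × 4 × 4 × 2 = 18432.

18432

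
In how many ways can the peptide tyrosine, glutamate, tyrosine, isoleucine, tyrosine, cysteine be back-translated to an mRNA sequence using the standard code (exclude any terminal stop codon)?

Tyr: 2 codons.
Glu: 2 codons.
Tyr: 2 codons.
Ile: 3 codons.
Tyr: 2 codons.
Cys: 2 codons.
2 × 2 × 2 × 3 × 2 × 2 = 96.

96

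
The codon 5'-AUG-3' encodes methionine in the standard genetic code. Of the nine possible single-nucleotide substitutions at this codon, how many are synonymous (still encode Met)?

0

Position 1: none → 0 synonymous.
Position 2: none → 0 synonymous.
Position 3: none → 0 synonymous.
Total: 0 + 0 + 0 = 0.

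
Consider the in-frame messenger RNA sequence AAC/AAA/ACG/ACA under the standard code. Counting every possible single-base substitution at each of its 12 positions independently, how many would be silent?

8

Codon 1 (AAC, Asn): 1 synonymous substitution.
Codon 2 (AAA, Lys): 1 synonymous substitution.
Codon 3 (ACG, Thr): 3 synonymous substitutions.
Codon 4 (ACA, Thr): 3 synonymous substitutions.
Total: 1 + 1 + 3 + 3 = 8.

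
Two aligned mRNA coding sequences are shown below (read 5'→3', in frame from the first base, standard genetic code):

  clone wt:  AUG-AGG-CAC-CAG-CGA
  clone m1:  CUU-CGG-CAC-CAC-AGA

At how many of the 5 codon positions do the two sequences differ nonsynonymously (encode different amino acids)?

Codon 1: AUG Met / CUU Leu — nonsynonymous.
Codon 2: AGG Arg / CGG Arg — synonymous.
Codon 3: CAC His / CAC His — identical.
Codon 4: CAG Gln / CAC His — nonsynonymous.
Codon 5: CGA Arg / AGA Arg — synonymous.
Nonsynonymous differences: 2.

2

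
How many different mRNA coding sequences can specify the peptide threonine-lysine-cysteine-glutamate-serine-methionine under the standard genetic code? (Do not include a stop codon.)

192

Thr: 4 codons.
Lys: 2 codons.
Cys: 2 codons.
Glu: 2 codons.
Ser: 6 codons.
Met: 1 codon.
4 × 2 × 2 × 2 × 6 × 1 = 192.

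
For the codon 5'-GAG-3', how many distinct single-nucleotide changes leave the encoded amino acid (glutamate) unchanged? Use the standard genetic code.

Position 1: none → 0 synonymous.
Position 2: none → 0 synonymous.
Position 3: GAA → 1 synonymous.
Total: 0 + 0 + 1 = 1.

1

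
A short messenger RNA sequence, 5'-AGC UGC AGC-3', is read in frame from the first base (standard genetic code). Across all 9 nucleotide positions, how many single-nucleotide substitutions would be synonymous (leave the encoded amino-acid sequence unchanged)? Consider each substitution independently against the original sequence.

3

Codon 1 (AGC, Ser): 1 synonymous substitution.
Codon 2 (UGC, Cys): 1 synonymous substitution.
Codon 3 (AGC, Ser): 1 synonymous substitution.
Total: 1 + 1 + 1 = 3.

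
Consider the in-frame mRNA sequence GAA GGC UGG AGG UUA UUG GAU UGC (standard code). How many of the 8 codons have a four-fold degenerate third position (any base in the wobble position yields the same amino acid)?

Codon 1 GAA (Glu): third position 2-fold.
Codon 2 GGC (Gly): third position 4-fold.
Codon 3 UGG (Trp): third position 1-fold.
Codon 4 AGG (Arg): third position 2-fold.
Codon 5 UUA (Leu): third position 2-fold.
Codon 6 UUG (Leu): third position 2-fold.
Codon 7 GAU (Asp): third position 2-fold.
Codon 8 UGC (Cys): third position 2-fold.
Four-fold degenerate third positions: 1.

1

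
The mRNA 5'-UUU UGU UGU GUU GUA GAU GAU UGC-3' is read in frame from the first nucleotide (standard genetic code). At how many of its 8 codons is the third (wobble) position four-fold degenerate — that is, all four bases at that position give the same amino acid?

2

Codon 1 UUU (Phe): third position 2-fold.
Codon 2 UGU (Cys): third position 2-fold.
Codon 3 UGU (Cys): third position 2-fold.
Codon 4 GUU (Val): third position 4-fold.
Codon 5 GUA (Val): third position 4-fold.
Codon 6 GAU (Asp): third position 2-fold.
Codon 7 GAU (Asp): third position 2-fold.
Codon 8 UGC (Cys): third position 2-fold.
Four-fold degenerate third positions: 2.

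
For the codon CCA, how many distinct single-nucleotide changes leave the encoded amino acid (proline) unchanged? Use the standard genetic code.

3

Position 1: none → 0 synonymous.
Position 2: none → 0 synonymous.
Position 3: CCT, CCC, CCG → 3 synonymous.
Total: 0 + 0 + 3 = 3.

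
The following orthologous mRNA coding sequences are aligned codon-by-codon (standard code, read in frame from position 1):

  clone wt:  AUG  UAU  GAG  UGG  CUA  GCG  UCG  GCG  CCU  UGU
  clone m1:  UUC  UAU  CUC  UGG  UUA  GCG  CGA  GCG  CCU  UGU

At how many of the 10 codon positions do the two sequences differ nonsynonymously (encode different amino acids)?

Codon 1: AUG Met / UUC Phe — nonsynonymous.
Codon 2: UAU Tyr / UAU Tyr — identical.
Codon 3: GAG Glu / CUC Leu — nonsynonymous.
Codon 4: UGG Trp / UGG Trp — identical.
Codon 5: CUA Leu / UUA Leu — synonymous.
Codon 6: GCG Ala / GCG Ala — identical.
Codon 7: UCG Ser / CGA Arg — nonsynonymous.
Codon 8: GCG Ala / GCG Ala — identical.
Codon 9: CCU Pro / CCU Pro — identical.
Codon 10: UGU Cys / UGU Cys — identical.
Nonsynonymous differences: 3.

3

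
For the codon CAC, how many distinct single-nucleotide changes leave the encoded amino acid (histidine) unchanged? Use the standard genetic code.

1

Position 1: none → 0 synonymous.
Position 2: none → 0 synonymous.
Position 3: CAT → 1 synonymous.
Total: 0 + 0 + 1 = 1.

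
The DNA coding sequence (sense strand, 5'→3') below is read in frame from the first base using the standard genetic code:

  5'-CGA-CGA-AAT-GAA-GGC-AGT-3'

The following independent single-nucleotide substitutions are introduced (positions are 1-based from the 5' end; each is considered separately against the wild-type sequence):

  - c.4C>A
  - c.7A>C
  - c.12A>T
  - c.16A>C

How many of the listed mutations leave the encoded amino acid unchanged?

Codon 2: CGA (Arg) → AGA (Arg) — synonymous.
Codon 3: AAT (Asn) → CAT (His) — missense.
Codon 4: GAA (Glu) → GAT (Asp) — missense.
Codon 6: AGT (Ser) → CGT (Arg) — missense.
Synonymous: 1 of 4.

1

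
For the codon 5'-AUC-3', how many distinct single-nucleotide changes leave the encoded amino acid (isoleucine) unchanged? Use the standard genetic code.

2

Position 1: none → 0 synonymous.
Position 2: none → 0 synonymous.
Position 3: AUU, AUA → 2 synonymous.
Total: 0 + 0 + 2 = 2.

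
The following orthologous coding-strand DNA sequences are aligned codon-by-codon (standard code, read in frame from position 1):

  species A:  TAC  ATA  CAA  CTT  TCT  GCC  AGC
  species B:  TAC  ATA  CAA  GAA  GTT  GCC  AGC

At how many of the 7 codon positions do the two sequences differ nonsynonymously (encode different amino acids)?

Codon 1: TAC Tyr / TAC Tyr — identical.
Codon 2: ATA Ile / ATA Ile — identical.
Codon 3: CAA Gln / CAA Gln — identical.
Codon 4: CTT Leu / GAA Glu — nonsynonymous.
Codon 5: TCT Ser / GTT Val — nonsynonymous.
Codon 6: GCC Ala / GCC Ala — identical.
Codon 7: AGC Ser / AGC Ser — identical.
Nonsynonymous differences: 2.

2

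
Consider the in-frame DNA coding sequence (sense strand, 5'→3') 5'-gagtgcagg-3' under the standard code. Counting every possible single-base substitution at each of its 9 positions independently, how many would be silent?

4

Codon 1 (GAG, Glu): 1 synonymous substitution.
Codon 2 (TGC, Cys): 1 synonymous substitution.
Codon 3 (AGG, Arg): 2 synonymous substitutions.
Total: 1 + 1 + 2 = 4.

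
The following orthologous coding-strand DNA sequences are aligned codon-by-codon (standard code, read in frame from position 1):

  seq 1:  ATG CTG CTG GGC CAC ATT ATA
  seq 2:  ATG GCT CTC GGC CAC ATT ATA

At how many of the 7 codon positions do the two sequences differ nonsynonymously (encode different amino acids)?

Codon 1: ATG Met / ATG Met — identical.
Codon 2: CTG Leu / GCT Ala — nonsynonymous.
Codon 3: CTG Leu / CTC Leu — synonymous.
Codon 4: GGC Gly / GGC Gly — identical.
Codon 5: CAC His / CAC His — identical.
Codon 6: ATT Ile / ATT Ile — identical.
Codon 7: ATA Ile / ATA Ile — identical.
Nonsynonymous differences: 1.

1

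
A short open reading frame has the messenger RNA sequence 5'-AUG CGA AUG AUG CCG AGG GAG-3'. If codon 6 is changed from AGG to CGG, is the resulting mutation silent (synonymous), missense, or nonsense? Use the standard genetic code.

silent

Position 16 falls in codon 6: AGG → Arg.
After the substitution the codon is CGG → Arg.
Both encode Arg, so the change is synonymous.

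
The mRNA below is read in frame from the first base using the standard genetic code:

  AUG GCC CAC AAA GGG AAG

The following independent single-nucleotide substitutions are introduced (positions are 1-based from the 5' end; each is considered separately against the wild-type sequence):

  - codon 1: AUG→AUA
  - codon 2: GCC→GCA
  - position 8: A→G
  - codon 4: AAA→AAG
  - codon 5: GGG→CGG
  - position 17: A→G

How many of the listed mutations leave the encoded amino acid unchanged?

Codon 1: AUG (Met) → AUA (Ile) — missense.
Codon 2: GCC (Ala) → GCA (Ala) — synonymous.
Codon 3: CAC (His) → CGC (Arg) — missense.
Codon 4: AAA (Lys) → AAG (Lys) — synonymous.
Codon 5: GGG (Gly) → CGG (Arg) — missense.
Codon 6: AAG (Lys) → AGG (Arg) — missense.
Synonymous: 2 of 6.

2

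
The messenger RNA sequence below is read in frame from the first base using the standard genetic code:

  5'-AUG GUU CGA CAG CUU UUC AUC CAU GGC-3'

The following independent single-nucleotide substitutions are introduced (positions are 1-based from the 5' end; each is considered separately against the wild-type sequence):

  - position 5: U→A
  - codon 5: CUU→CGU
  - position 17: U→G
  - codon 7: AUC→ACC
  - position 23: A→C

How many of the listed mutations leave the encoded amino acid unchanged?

Codon 2: GUU (Val) → GAU (Asp) — missense.
Codon 5: CUU (Leu) → CGU (Arg) — missense.
Codon 6: UUC (Phe) → UGC (Cys) — missense.
Codon 7: AUC (Ile) → ACC (Thr) — missense.
Codon 8: CAU (His) → CCU (Pro) — missense.
Synonymous: 0 of 5.

0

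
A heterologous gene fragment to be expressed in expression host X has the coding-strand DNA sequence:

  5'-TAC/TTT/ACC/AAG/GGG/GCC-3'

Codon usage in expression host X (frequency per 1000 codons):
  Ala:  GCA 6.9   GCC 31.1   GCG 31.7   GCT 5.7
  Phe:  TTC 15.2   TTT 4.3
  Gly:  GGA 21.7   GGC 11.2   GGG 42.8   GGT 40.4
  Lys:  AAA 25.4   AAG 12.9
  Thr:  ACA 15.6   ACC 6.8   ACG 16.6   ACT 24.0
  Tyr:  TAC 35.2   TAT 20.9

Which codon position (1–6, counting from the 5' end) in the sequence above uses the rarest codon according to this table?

2

Codon 1 TAC (Tyr): 35.2 per 1000.
Codon 2 TTT (Phe): 4.3 per 1000.
Codon 3 ACC (Thr): 6.8 per 1000.
Codon 4 AAG (Lys): 12.9 per 1000.
Codon 5 GGG (Gly): 42.8 per 1000.
Codon 6 GCC (Ala): 31.1 per 1000.
Lowest frequency is 4.3 at codon 2.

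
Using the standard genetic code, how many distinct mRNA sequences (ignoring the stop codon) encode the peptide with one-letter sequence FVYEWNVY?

Phe: 2 codons.
Val: 4 codons.
Tyr: 2 codons.
Glu: 2 codons.
Trp: 1 codon.
Asn: 2 codons.
Val: 4 codons.
Tyr: 2 codons.
2 × 4 × 2 × 2 × 1 × 2 × 4 × 2 = 512.

512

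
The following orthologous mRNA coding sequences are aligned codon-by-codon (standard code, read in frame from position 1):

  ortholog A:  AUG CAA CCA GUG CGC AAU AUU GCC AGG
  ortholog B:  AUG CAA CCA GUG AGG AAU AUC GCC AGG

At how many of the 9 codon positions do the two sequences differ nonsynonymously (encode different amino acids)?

0

Codon 1: AUG Met / AUG Met — identical.
Codon 2: CAA Gln / CAA Gln — identical.
Codon 3: CCA Pro / CCA Pro — identical.
Codon 4: GUG Val / GUG Val — identical.
Codon 5: CGC Arg / AGG Arg — synonymous.
Codon 6: AAU Asn / AAU Asn — identical.
Codon 7: AUU Ile / AUC Ile — synonymous.
Codon 8: GCC Ala / GCC Ala — identical.
Codon 9: AGG Arg / AGG Arg — identical.
Nonsynonymous differences: 0.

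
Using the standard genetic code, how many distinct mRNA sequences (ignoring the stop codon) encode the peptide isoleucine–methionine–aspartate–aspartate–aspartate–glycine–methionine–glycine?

384

Ile: 3 codons.
Met: 1 codon.
Asp: 2 codons.
Asp: 2 codons.
Asp: 2 codons.
Gly: 4 codons.
Met: 1 codon.
Gly: 4 codons.
3 × 1 × 2 × 2 × 2 × 4 × 1 × 4 = 384.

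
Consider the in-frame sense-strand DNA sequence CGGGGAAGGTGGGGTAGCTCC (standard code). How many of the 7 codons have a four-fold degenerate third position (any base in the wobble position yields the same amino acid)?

Codon 1 CGG (Arg): third position 4-fold.
Codon 2 GGA (Gly): third position 4-fold.
Codon 3 AGG (Arg): third position 2-fold.
Codon 4 TGG (Trp): third position 1-fold.
Codon 5 GGT (Gly): third position 4-fold.
Codon 6 AGC (Ser): third position 2-fold.
Codon 7 TCC (Ser): third position 4-fold.
Four-fold degenerate third positions: 4.

4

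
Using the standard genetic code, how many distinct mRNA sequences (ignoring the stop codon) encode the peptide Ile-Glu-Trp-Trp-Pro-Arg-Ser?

Ile: 3 codons.
Glu: 2 codons.
Trp: 1 codon.
Trp: 1 codon.
Pro: 4 codons.
Arg: 6 codons.
Ser: 6 codons.
3 × 2 × 1 × 1 × 4 × 6 × 6 = 864.

864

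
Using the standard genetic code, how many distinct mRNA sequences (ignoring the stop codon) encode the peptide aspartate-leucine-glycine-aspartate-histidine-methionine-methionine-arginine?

1152

Asp: 2 codons.
Leu: 6 codons.
Gly: 4 codons.
Asp: 2 codons.
His: 2 codons.
Met: 1 codon.
Met: 1 codon.
Arg: 6 codons.
2 × 6 × 4 × 2 × 2 × 1 × 1 × 6 = 1152.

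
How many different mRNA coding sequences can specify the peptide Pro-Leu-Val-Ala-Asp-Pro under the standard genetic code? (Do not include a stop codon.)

3072

Pro: 4 codons.
Leu: 6 codons.
Val: 4 codons.
Ala: 4 codons.
Asp: 2 codons.
Pro: 4 codons.
4 × 6 × 4 × 4 × 2 × 4 = 3072.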